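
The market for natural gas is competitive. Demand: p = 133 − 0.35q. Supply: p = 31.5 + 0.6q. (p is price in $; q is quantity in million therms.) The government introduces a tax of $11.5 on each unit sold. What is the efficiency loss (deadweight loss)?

$69.61 million

Competitive equilibrium: 133 − 0.35q = 31.5 + 0.6q → q* = 106.8421, p* = 95.6053.
With the tax, the buyer price exceeds the seller price by 11.5: (133 − 0.35q) − (31.5 + 0.6q) = 11.5 → q' = 94.7368.
Δq = 106.8421 − 94.7368 = 12.1053; the wedge equals the tax, 11.5.
DWL = ½ × 12.1053 × 11.5 = $69.61 million.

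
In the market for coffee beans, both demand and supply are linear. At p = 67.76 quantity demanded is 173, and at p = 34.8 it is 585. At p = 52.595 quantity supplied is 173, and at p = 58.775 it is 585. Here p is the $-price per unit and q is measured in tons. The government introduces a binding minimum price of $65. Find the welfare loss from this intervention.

Demand slope = (34.8 − 67.76)/(585 − 173) = −0.08, so p = 81.6 − 0.08q.
Supply slope = (58.775 − 52.595)/(585 − 173) = 0.015, so p = 50 + 0.015q.
Competitive equilibrium: 81.6 − 0.08q = 50 + 0.015q → q* = 332.6316, p* = 54.9895.
At the floor p = 65, quantity demanded = (81.6 − 65)/0.08 = 207.5.
Sellers' marginal cost at q' = 207.5: 50 + 0.015·207.5 = 53.1125.
Δq = 332.6316 − 207.5 = 125.1316; wedge = 65 − 53.1125 = 11.8875.
DWL = ½ × 125.1316 × 11.8875 = $743.75.

$743.75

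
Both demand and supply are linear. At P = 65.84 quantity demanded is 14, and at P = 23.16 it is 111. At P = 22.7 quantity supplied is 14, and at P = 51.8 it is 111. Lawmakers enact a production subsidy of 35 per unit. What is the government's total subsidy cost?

Demand slope = (23.16 − 65.84)/(111 − 14) = −0.44, so P = 72 − 0.44Q.
Supply slope = (51.8 − 22.7)/(111 − 14) = 0.3, so P = 18.5 + 0.3Q.
Competitive equilibrium: 72 − 0.44Q = 18.5 + 0.3Q → Q* = 72.2973, P* = 40.1892.
The subsidy lowers effective supply by 35: P = 0.3Q − 16.5.
New quantity: 72 − 0.44Q = 0.3Q − 16.5 → Q' = 119.5946.
Total subsidy cost = 35 × 119.5946 = 4185.81.

4185.81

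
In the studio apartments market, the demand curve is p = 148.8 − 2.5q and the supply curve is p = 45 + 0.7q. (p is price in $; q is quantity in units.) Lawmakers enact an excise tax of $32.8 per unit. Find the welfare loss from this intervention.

Competitive equilibrium: 148.8 − 2.5q = 45 + 0.7q → q* = 32.4375, p* = 67.7063.
With the tax, the buyer price exceeds the seller price by 32.8: (148.8 − 2.5q) − (45 + 0.7q) = 32.8 → q' = 22.1875.
Δq = 32.4375 − 22.1875 = 10.25; the wedge equals the tax, 32.8.
Deadweight loss = ½ × 10.25 × 32.8 = $168.10.

$168.10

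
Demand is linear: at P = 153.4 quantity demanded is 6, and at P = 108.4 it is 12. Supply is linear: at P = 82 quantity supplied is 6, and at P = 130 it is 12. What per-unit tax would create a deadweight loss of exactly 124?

62

Demand slope = (108.4 − 153.4)/(12 − 6) = −7.5, so P = 198.4 − 7.5Q.
Supply slope = (130 − 82)/(12 − 6) = 8, so P = 34 + 8Q.
Competitive equilibrium: 198.4 − 7.5Q = 34 + 8Q → Q* = 10.6065, P* = 118.8516.
A tax t gives ΔQ = t/15.5 and wedge t, so DWL = t²/31.
t²/31 = 124 → t² = 3844 → t = 62.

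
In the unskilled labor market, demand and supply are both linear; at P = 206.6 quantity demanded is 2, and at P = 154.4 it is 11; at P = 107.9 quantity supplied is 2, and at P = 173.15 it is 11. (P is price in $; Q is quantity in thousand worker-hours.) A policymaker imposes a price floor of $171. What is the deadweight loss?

Demand slope = (154.4 − 206.6)/(11 − 2) = −5.8, so P = 218.2 − 5.8Q.
Supply slope = (173.15 − 107.9)/(11 − 2) = 7.25, so P = 93.4 + 7.25Q.
Competitive equilibrium: 218.2 − 5.8Q = 93.4 + 7.25Q → Q* = 9.5632, P* = 162.7333.
At the floor P = 171, quantity demanded = (218.2 − 171)/5.8 = 8.1379.
Sellers' marginal cost at Q' = 8.1379: 93.4 + 7.25·8.1379 = 152.3998.
ΔQ = 9.5632 − 8.1379 = 1.4253; wedge = 171 − 152.3998 = 18.6002.
Deadweight loss = ½ × 1.4253 × 18.6002 = $13.26 thousand.

$13.26 thousand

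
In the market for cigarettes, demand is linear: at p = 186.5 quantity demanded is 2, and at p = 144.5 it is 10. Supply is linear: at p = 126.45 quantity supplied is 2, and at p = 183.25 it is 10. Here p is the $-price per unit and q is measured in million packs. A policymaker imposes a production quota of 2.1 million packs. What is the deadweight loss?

Demand slope = (144.5 − 186.5)/(10 − 2) = −5.25, so p = 197 − 5.25q.
Supply slope = (183.25 − 126.45)/(10 − 2) = 7.1, so p = 112.25 + 7.1q.
Competitive equilibrium: 197 − 5.25q = 112.25 + 7.1q → q* = 6.8623, p* = 160.9727.
At q = 2.1: demand price = 197 − 5.25·2.1 = 185.975; supply price = 112.25 + 7.1·2.1 = 127.16.
Δq = 6.8623 − 2.1 = 4.7623; wedge = 185.975 − 127.16 = 58.815.
Deadweight loss = ½ × 4.7623 × 58.815 = $140.05 million.

$140.05 million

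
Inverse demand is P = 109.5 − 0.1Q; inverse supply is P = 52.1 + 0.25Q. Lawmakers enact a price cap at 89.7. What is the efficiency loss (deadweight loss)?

32.368

Competitive equilibrium: 109.5 − 0.1Q = 52.1 + 0.25Q → Q* = 164, P* = 93.1.
At the ceiling P = 89.7, quantity supplied = (89.7 − 52.1)/0.25 = 150.4.
Willingness to pay at Q' = 150.4: 109.5 − 0.1·150.4 = 94.46.
ΔQ = 164 − 150.4 = 13.6; wedge = 94.46 − 89.7 = 4.76.
The triangle = ½ × 13.6 × 4.76 = 32.368.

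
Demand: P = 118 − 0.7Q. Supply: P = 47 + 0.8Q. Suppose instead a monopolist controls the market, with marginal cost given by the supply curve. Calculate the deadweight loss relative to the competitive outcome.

170.12

Competitive equilibrium: 118 − 0.7Q = 47 + 0.8Q → Q* = 47.3333, P* = 84.8667.
Marginal revenue: MR = 118 − 1.4Q. Set MR = MC: 118 − 1.4Q = 47 + 0.8Q → Q_m = 32.2727.
Price P_m = 118 − 0.7·32.2727 = 95.4091; MC(Q_m) = 47 + 0.8·32.2727 = 72.8182.
Competitive Q* = 47.3333, so ΔQ = 15.0606; wedge = 95.4091 − 72.8182 = 22.5909.
Welfare loss = ½ × 15.0606 × 22.5909 = 170.12.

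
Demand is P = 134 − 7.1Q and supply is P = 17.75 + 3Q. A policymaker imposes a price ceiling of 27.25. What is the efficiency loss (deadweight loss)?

351.53

Competitive equilibrium: 134 − 7.1Q = 17.75 + 3Q → Q* = 11.5099, P* = 52.2797.
At the ceiling P = 27.25, quantity supplied = (27.25 − 17.75)/3 = 3.1667.
Willingness to pay at Q' = 3.1667: 134 − 7.1·3.1667 = 111.5164.
ΔQ = 11.5099 − 3.1667 = 8.3432; wedge = 111.5164 − 27.25 = 84.2664.
Deadweight loss = ½ × 8.3432 × 84.2664 = 351.53.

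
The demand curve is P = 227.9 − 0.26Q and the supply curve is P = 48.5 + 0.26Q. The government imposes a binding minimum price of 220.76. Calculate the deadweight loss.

Competitive equilibrium: 227.9 − 0.26Q = 48.5 + 0.26Q → Q* = 345, P* = 138.2.
At the floor P = 220.76, quantity demanded = (227.9 − 220.76)/0.26 = 27.4615.
Sellers' marginal cost at Q' = 27.4615: 48.5 + 0.26·27.4615 = 55.64.
ΔQ = 345 − 27.4615 = 317.5385; wedge = 220.76 − 55.64 = 165.12.
DWL = ½ × 317.5385 × 165.12 = 26215.98.

26215.98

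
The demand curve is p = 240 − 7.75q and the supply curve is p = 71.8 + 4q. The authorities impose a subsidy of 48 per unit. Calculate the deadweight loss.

98.04

Competitive equilibrium: 240 − 7.75q = 71.8 + 4q → q* = 14.3149, p* = 129.0596.
The subsidy lowers effective supply by 48: p = 23.8 + 4q.
New quantity: 240 − 7.75q = 23.8 + 4q → q' = 18.4.
Overproduction Δq = 18.4 − 14.3149 = 4.0851; wedge = subsidy = 48.
Welfare loss = ½ × 4.0851 × 48 = 98.04.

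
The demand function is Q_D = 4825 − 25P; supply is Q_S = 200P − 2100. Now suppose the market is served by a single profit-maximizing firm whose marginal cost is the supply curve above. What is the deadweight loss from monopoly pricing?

81953.09

In inverse form: demand P = 193 − 0.04Q, supply P = 10.5 + 0.005Q.
Competitive equilibrium: 193 − 0.04Q = 10.5 + 0.005Q → Q* = 4055.55555556, P* = 30.77777778.
Marginal revenue: MR = 193 − 0.08Q. Set MR = MC: 193 − 0.08Q = 10.5 + 0.005Q → Q_m = 2147.05882353.
Price P_m = 193 − 0.04·2147.05882353 = 107.11764706; MC(Q_m) = 10.5 + 0.005·2147.05882353 = 21.23529412.
Competitive Q* = 4055.55555556, so ΔQ = 1908.49673203; wedge = 107.11764706 − 21.23529412 = 85.88235294.
Deadweight loss = ½ × 1908.49673203 × 85.88235294 = 81953.09.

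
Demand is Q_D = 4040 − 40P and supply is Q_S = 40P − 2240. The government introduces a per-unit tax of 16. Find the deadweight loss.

In inverse form: demand P = 101 − 0.025Q, supply P = 56 + 0.025Q.
Competitive equilibrium: 101 − 0.025Q = 56 + 0.025Q → Q* = 900, P* = 78.5.
With the tax, the buyer price exceeds the seller price by 16: (101 − 0.025Q) − (56 + 0.025Q) = 16 → Q' = 580.
ΔQ = 900 − 580 = 320; the wedge equals the tax, 16.
Deadweight loss = ½ × 320 × 16 = 2560.

2560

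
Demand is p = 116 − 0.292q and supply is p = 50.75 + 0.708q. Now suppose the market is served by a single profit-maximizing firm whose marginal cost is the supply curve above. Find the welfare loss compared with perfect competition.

108.74

Competitive equilibrium: 116 − 0.292q = 50.75 + 0.708q → q* = 65.25, p* = 96.947.
Marginal revenue: MR = 116 − 0.584q. Set MR = MC: 116 − 0.584q = 50.75 + 0.708q → q_m = 50.5031.
Price p_m = 116 − 0.292·50.5031 = 101.2531; MC(q_m) = 50.75 + 0.708·50.5031 = 86.5062.
Competitive q* = 65.25, so Δq = 14.7469; wedge = 101.2531 − 86.5062 = 14.7469.
Deadweight loss = ½ × 14.7469 × 14.7469 = 108.74.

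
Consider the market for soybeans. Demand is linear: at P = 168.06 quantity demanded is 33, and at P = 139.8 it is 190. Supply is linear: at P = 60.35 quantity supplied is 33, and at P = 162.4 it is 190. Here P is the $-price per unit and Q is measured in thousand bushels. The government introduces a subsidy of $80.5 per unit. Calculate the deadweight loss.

Demand slope = (139.8 − 168.06)/(190 − 33) = −0.18, so P = 174 − 0.18Q.
Supply slope = (162.4 − 60.35)/(190 − 33) = 0.65, so P = 38.9 + 0.65Q.
Competitive equilibrium: 174 − 0.18Q = 38.9 + 0.65Q → Q* = 162.77108, P* = 144.7012.
The subsidy lowers effective supply by 80.5: P = 0.65Q − 41.6.
New quantity: 174 − 0.18Q = 0.65Q − 41.6 → Q' = 259.75904.
Overproduction ΔQ = 259.75904 − 162.77108 = 96.98796; wedge = subsidy = 80.5.
DWL = ½ × 96.98796 × 80.5 = $3903.77 thousand.

$3903.77 thousand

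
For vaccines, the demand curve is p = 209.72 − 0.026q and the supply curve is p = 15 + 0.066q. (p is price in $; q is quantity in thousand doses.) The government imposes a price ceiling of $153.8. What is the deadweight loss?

$8.37 thousand

Competitive equilibrium: 209.72 − 0.026q = 15 + 0.066q → q* = 2116.5217, p* = 154.6904.
At the ceiling p = 153.8, quantity supplied = (153.8 − 15)/0.066 = 2103.0303.
Willingness to pay at q' = 2103.0303: 209.72 − 0.026·2103.0303 = 155.0412.
Δq = 2116.5217 − 2103.0303 = 13.4914; wedge = 155.0412 − 153.8 = 1.2412.
The triangle = ½ × 13.4914 × 1.2412 = $8.37 thousand.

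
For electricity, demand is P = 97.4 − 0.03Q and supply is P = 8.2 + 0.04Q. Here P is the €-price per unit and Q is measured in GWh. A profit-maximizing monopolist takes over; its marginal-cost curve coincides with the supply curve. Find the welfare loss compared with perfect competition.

€5114.98

Competitive equilibrium: 97.4 − 0.03Q = 8.2 + 0.04Q → Q* = 1274.2857, P* = 59.1714.
Marginal revenue: MR = 97.4 − 0.06Q. Set MR = MC: 97.4 − 0.06Q = 8.2 + 0.04Q → Q_m = 892.
Price P_m = 97.4 − 0.03·892 = 70.64; MC(Q_m) = 8.2 + 0.04·892 = 43.88.
Competitive Q* = 1274.2857, so ΔQ = 382.2857; wedge = 70.64 − 43.88 = 26.76.
Welfare loss = ½ × 382.2857 × 26.76 = €5114.98.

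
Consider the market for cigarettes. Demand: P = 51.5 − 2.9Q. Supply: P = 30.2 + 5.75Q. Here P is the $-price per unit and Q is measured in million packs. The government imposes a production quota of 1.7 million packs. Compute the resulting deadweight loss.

$2.51 million

Competitive equilibrium: 51.5 − 2.9Q = 30.2 + 5.75Q → Q* = 2.4624, P* = 44.359.
At Q = 1.7: demand price = 51.5 − 2.9·1.7 = 46.57; supply price = 30.2 + 5.75·1.7 = 39.975.
ΔQ = 2.4624 − 1.7 = 0.7624; wedge = 46.57 − 39.975 = 6.595.
Welfare loss = ½ × 0.7624 × 6.595 = $2.51 million.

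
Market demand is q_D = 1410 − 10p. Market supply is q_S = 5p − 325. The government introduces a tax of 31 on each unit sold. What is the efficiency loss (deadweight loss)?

1601.67

In inverse form: demand p = 141 − 0.1q, supply p = 65 + 0.2q.
Competitive equilibrium: 141 − 0.1q = 65 + 0.2q → q* = 253.3333, p* = 115.6667.
With the tax, the buyer price exceeds the seller price by 31: (141 − 0.1q) − (65 + 0.2q) = 31 → q' = 150.
Δq = 253.3333 − 150 = 103.3333; the wedge equals the tax, 31.
Welfare loss = ½ × 103.3333 × 31 = 1601.67.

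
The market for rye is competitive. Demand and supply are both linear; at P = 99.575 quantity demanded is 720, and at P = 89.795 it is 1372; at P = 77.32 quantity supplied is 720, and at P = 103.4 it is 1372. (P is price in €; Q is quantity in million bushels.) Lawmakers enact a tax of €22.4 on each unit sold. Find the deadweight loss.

Demand slope = (89.795 − 99.575)/(1372 − 720) = −0.015, so P = 110.375 − 0.015Q.
Supply slope = (103.4 − 77.32)/(1372 − 720) = 0.04, so P = 48.52 + 0.04Q.
Competitive equilibrium: 110.375 − 0.015Q = 48.52 + 0.04Q → Q* = 1124.63636, P* = 93.50545.
With the tax, the buyer price exceeds the seller price by 22.4: (110.375 − 0.015Q) − (48.52 + 0.04Q) = 22.4 → Q' = 717.36364.
ΔQ = 1124.63636 − 717.36364 = 407.27272; the wedge equals the tax, 22.4.
Deadweight loss = ½ × 407.27272 × 22.4 = €4561.45 million.

€4561.45 million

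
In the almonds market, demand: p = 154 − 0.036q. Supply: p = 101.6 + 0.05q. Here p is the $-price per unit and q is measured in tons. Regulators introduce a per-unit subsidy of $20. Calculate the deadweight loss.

Competitive equilibrium: 154 − 0.036q = 101.6 + 0.05q → q* = 609.3023, p* = 132.0651.
The subsidy lowers effective supply by 20: p = 81.6 + 0.05q.
New quantity: 154 − 0.036q = 81.6 + 0.05q → q' = 841.8605.
Overproduction Δq = 841.8605 − 609.3023 = 232.5582; wedge = subsidy = 20.
The triangle = ½ × 232.5582 × 20 = $2325.58.

$2325.58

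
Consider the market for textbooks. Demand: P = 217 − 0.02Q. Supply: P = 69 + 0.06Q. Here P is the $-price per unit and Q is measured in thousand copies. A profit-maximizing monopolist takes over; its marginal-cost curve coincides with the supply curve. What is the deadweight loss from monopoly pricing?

Competitive equilibrium: 217 − 0.02Q = 69 + 0.06Q → Q* = 1850, P* = 180.
Marginal revenue: MR = 217 − 0.04Q. Set MR = MC: 217 − 0.04Q = 69 + 0.06Q → Q_m = 1480.
Price P_m = 217 − 0.02·1480 = 187.4; MC(Q_m) = 69 + 0.06·1480 = 157.8.
Competitive Q* = 1850, so ΔQ = 370; wedge = 187.4 − 157.8 = 29.6.
Welfare loss = ½ × 370 × 29.6 = $5476 thousand.

$5476 thousand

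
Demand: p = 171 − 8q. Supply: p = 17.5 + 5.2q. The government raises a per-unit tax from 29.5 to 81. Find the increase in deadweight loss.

215.56

Competitive equilibrium: 171 − 8q = 17.5 + 5.2q → q* = 11.6288, p* = 77.9697.
For a per-unit tax t: Δq = t/13.2, so DWL = ½·t·(t/13.2) = t²/26.4.
At t = 29.5: DWL = 32.964. At t = 81: DWL = 248.523.
Increase = 248.523 − 32.964 = 215.56.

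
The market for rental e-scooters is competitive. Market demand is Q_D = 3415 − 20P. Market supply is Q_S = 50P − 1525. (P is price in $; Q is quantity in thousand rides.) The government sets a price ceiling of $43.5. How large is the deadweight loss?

$64125.45 thousand

In inverse form: demand P = 170.75 − 0.05Q, supply P = 30.5 + 0.02Q.
Competitive equilibrium: 170.75 − 0.05Q = 30.5 + 0.02Q → Q* = 2003.5714, P* = 70.5714.
At the ceiling P = 43.5, quantity supplied = (43.5 − 30.5)/0.02 = 650.
Willingness to pay at Q' = 650: 170.75 − 0.05·650 = 138.25.
ΔQ = 2003.5714 − 650 = 1353.5714; wedge = 138.25 − 43.5 = 94.75.
Welfare loss = ½ × 1353.5714 × 94.75 = $64125.45 thousand.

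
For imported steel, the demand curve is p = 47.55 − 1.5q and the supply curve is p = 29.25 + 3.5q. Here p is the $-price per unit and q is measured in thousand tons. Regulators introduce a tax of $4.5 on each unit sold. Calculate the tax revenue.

$12.42 thousand

Competitive equilibrium: 47.55 − 1.5q = 29.25 + 3.5q → q* = 3.66, p* = 42.06.
With the tax, the buyer price exceeds the seller price by 4.5: (47.55 − 1.5q) − (29.25 + 3.5q) = 4.5 → q' = 2.76.
Tax revenue = 4.5 × 2.76 = $12.42 thousand.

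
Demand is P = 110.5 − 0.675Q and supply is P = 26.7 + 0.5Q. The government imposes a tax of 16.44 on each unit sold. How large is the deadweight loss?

115.01

Competitive equilibrium: 110.5 − 0.675Q = 26.7 + 0.5Q → Q* = 71.3191, P* = 62.3596.
With the tax, the buyer price exceeds the seller price by 16.44: (110.5 − 0.675Q) − (26.7 + 0.5Q) = 16.44 → Q' = 57.3277.
ΔQ = 71.3191 − 57.3277 = 13.9914; the wedge equals the tax, 16.44.
Welfare loss = ½ × 13.9914 × 16.44 = 115.01.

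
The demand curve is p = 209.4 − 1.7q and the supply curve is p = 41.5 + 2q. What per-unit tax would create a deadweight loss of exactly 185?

37

Competitive equilibrium: 209.4 − 1.7q = 41.5 + 2q → q* = 45.3784, p* = 132.2568.
A tax t gives Δq = t/3.7 and wedge t, so DWL = t²/7.4.
t²/7.4 = 185 → t² = 1369 → t = 37.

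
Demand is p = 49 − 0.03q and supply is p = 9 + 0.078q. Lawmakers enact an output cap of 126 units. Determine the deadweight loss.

3224.71

Competitive equilibrium: 49 − 0.03q = 9 + 0.078q → q* = 370.3704, p* = 37.8889.
At q = 126: demand price = 49 − 0.03·126 = 45.22; supply price = 9 + 0.078·126 = 18.828.
Δq = 370.3704 − 126 = 244.3704; wedge = 45.22 − 18.828 = 26.392.
Welfare loss = ½ × 244.3704 × 26.392 = 3224.71.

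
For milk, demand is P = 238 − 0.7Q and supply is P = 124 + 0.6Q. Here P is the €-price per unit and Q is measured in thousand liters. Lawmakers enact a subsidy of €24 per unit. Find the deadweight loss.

€221.54 thousand

Competitive equilibrium: 238 − 0.7Q = 124 + 0.6Q → Q* = 87.6923, P* = 176.6154.
The subsidy lowers effective supply by 24: P = 100 + 0.6Q.
New quantity: 238 − 0.7Q = 100 + 0.6Q → Q' = 106.1538.
Overproduction ΔQ = 106.1538 − 87.6923 = 18.4615; wedge = subsidy = 24.
DWL = ½ × 18.4615 × 24 = €221.54 thousand.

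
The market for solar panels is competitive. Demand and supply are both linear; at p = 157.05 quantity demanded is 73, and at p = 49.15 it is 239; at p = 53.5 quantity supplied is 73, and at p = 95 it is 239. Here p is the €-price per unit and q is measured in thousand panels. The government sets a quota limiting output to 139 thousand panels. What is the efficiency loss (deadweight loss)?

€1082.90 thousand

Demand slope = (49.15 − 157.05)/(239 − 73) = −0.65, so p = 204.5 − 0.65q.
Supply slope = (95 − 53.5)/(239 − 73) = 0.25, so p = 35.25 + 0.25q.
Competitive equilibrium: 204.5 − 0.65q = 35.25 + 0.25q → q* = 188.0556, p* = 82.2639.
At q = 139: demand price = 204.5 − 0.65·139 = 114.15; supply price = 35.25 + 0.25·139 = 70.
Δq = 188.0556 − 139 = 49.0556; wedge = 114.15 − 70 = 44.15.
Welfare loss = ½ × 49.0556 × 44.15 = €1082.90 thousand.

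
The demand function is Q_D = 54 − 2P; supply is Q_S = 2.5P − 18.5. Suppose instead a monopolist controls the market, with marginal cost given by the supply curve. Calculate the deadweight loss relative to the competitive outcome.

In inverse form: demand P = 27 − 0.5Q, supply P = 7.4 + 0.4Q.
Competitive equilibrium: 27 − 0.5Q = 7.4 + 0.4Q → Q* = 21.7778, P* = 16.1111.
Marginal revenue: MR = 27 − Q. Set MR = MC: 27 − Q = 7.4 + 0.4Q → Q_m = 14.
Price P_m = 27 − 0.5·14 = 20; MC(Q_m) = 7.4 + 0.4·14 = 13.
Competitive Q* = 21.7778, so ΔQ = 7.7778; wedge = 20 − 13 = 7.
Deadweight loss = ½ × 7.7778 × 7 = 27.22.

27.22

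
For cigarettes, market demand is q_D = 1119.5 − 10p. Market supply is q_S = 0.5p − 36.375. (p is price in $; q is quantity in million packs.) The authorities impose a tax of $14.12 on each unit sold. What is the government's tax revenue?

In inverse form: demand p = 111.95 − 0.1q, supply p = 72.75 + 2q.
Competitive equilibrium: 111.95 − 0.1q = 72.75 + 2q → q* = 18.6667, p* = 110.0833.
With the tax, the buyer price exceeds the seller price by 14.12: (111.95 − 0.1q) − (72.75 + 2q) = 14.12 → q' = 11.9429.
Tax revenue = 14.12 × 11.9429 = $168.63 million.

$168.63 million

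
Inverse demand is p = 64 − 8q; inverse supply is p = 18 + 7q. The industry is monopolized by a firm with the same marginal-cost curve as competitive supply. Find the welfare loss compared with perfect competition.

Competitive equilibrium: 64 − 8q = 18 + 7q → q* = 3.0667, p* = 39.4667.
Marginal revenue: MR = 64 − 16q. Set MR = MC: 64 − 16q = 18 + 7q → q_m = 2.
Price p_m = 64 − 8·2 = 48; MC(q_m) = 18 + 7·2 = 32.
Competitive q* = 3.0667, so Δq = 1.0667; wedge = 48 − 32 = 16.
Deadweight loss = ½ × 1.0667 × 16 = 8.53.

8.53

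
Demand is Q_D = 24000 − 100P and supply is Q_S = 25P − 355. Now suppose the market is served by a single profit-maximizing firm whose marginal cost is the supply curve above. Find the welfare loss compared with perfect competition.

In inverse form: demand P = 240 − 0.01Q, supply P = 14.2 + 0.04Q.
Competitive equilibrium: 240 − 0.01Q = 14.2 + 0.04Q → Q* = 4516, P* = 194.84.
Marginal revenue: MR = 240 − 0.02Q. Set MR = MC: 240 − 0.02Q = 14.2 + 0.04Q → Q_m = 3763.33333.
Price P_m = 240 − 0.01·3763.33333 = 202.36667; MC(Q_m) = 14.2 + 0.04·3763.33333 = 164.73333.
Competitive Q* = 4516, so ΔQ = 752.66667; wedge = 202.36667 − 164.73333 = 37.63334.
Welfare loss = ½ × 752.66667 × 37.63334 = 14162.68.

14162.68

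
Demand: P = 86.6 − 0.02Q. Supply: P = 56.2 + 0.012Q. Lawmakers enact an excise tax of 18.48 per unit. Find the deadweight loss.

5336.10

Competitive equilibrium: 86.6 − 0.02Q = 56.2 + 0.012Q → Q* = 950, P* = 67.6.
With the tax, the buyer price exceeds the seller price by 18.48: (86.6 − 0.02Q) − (56.2 + 0.012Q) = 18.48 → Q' = 372.5.
ΔQ = 950 − 372.5 = 577.5; the wedge equals the tax, 18.48.
DWL = ½ × 577.5 × 18.48 = 5336.10.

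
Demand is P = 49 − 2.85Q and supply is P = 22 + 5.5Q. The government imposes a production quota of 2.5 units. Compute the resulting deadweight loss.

2.25

Competitive equilibrium: 49 − 2.85Q = 22 + 5.5Q → Q* = 3.2335, P* = 39.7844.
At Q = 2.5: demand price = 49 − 2.85·2.5 = 41.875; supply price = 22 + 5.5·2.5 = 35.75.
ΔQ = 3.2335 − 2.5 = 0.7335; wedge = 41.875 − 35.75 = 6.125.
Welfare loss = ½ × 0.7335 × 6.125 = 2.25.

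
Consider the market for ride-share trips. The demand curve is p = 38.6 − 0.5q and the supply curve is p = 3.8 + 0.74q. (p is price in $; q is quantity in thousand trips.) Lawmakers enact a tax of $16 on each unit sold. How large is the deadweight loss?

$103.23 thousand

Competitive equilibrium: 38.6 − 0.5q = 3.8 + 0.74q → q* = 28.0645, p* = 24.5677.
With the tax, the buyer price exceeds the seller price by 16: (38.6 − 0.5q) − (3.8 + 0.74q) = 16 → q' = 15.1613.
Δq = 28.0645 − 15.1613 = 12.9032; the wedge equals the tax, 16.
Welfare loss = ½ × 12.9032 × 16 = $103.23 thousand.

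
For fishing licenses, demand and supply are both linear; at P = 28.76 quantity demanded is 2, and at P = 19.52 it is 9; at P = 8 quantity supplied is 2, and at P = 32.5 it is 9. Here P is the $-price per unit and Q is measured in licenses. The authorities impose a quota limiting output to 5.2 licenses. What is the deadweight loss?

Demand slope = (19.52 − 28.76)/(9 − 2) = −1.32, so P = 31.4 − 1.32Q.
Supply slope = (32.5 − 8)/(9 − 2) = 3.5, so P = 1 + 3.5Q.
Competitive equilibrium: 31.4 − 1.32Q = 1 + 3.5Q → Q* = 6.3071, P* = 23.0747.
At Q = 5.2: demand price = 31.4 − 1.32·5.2 = 24.536; supply price = 1 + 3.5·5.2 = 19.2.
ΔQ = 6.3071 − 5.2 = 1.1071; wedge = 24.536 − 19.2 = 5.336.
Deadweight loss = ½ × 1.1071 × 5.336 = $2.95.

$2.95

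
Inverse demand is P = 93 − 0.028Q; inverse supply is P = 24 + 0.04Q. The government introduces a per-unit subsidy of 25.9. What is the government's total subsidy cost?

36145.74

Competitive equilibrium: 93 − 0.028Q = 24 + 0.04Q → Q* = 1014.70588, P* = 64.58824.
The subsidy lowers effective supply by 25.9: P = 0.04Q − 1.9.
New quantity: 93 − 0.028Q = 0.04Q − 1.9 → Q' = 1395.58824.
Total subsidy cost = 25.9 × 1395.58824 = 36145.74.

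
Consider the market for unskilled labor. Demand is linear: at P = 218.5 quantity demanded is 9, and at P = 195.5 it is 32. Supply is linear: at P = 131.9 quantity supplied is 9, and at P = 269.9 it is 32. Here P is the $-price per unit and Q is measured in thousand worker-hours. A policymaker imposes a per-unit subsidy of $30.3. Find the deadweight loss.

$65.58 thousand

Demand slope = (195.5 − 218.5)/(32 − 9) = −1, so P = 227.5 − Q.
Supply slope = (269.9 − 131.9)/(32 − 9) = 6, so P = 77.9 + 6Q.
Competitive equilibrium: 227.5 − Q = 77.9 + 6Q → Q* = 21.3714, P* = 206.1286.
The subsidy lowers effective supply by 30.3: P = 47.6 + 6Q.
New quantity: 227.5 − Q = 47.6 + 6Q → Q' = 25.7.
Overproduction ΔQ = 25.7 − 21.3714 = 4.3286; wedge = subsidy = 30.3.
DWL = ½ × 4.3286 × 30.3 = $65.58 thousand.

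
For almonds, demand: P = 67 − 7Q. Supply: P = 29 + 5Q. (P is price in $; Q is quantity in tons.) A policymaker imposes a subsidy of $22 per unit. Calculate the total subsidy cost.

$110

Competitive equilibrium: 67 − 7Q = 29 + 5Q → Q* = 3.1667, P* = 44.8333.
The subsidy lowers effective supply by 22: P = 7 + 5Q.
New quantity: 67 − 7Q = 7 + 5Q → Q' = 5.
Total subsidy cost = 22 × 5 = $110.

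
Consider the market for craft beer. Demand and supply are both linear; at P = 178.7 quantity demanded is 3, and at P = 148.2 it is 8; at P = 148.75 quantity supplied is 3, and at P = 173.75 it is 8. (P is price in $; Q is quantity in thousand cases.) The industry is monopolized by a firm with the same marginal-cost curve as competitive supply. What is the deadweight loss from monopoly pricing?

Demand slope = (148.2 − 178.7)/(8 − 3) = −6.1, so P = 197 − 6.1Q.
Supply slope = (173.75 − 148.75)/(8 − 3) = 5, so P = 133.75 + 5Q.
Competitive equilibrium: 197 − 6.1Q = 133.75 + 5Q → Q* = 5.6982, P* = 162.241.
Marginal revenue: MR = 197 − 12.2Q. Set MR = MC: 197 − 12.2Q = 133.75 + 5Q → Q_m = 3.6773.
Price P_m = 197 − 6.1·3.6773 = 174.5685; MC(Q_m) = 133.75 + 5·3.6773 = 152.1365.
Competitive Q* = 5.6982, so ΔQ = 2.0209; wedge = 174.5685 − 152.1365 = 22.432.
Deadweight loss = ½ × 2.0209 × 22.432 = $22.67 thousand.

$22.67 thousand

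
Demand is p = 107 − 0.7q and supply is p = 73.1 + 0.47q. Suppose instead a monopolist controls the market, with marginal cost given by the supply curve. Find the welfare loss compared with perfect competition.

68.82

Competitive equilibrium: 107 − 0.7q = 73.1 + 0.47q → q* = 28.9744, p* = 86.7179.
Marginal revenue: MR = 107 − 1.4q. Set MR = MC: 107 − 1.4q = 73.1 + 0.47q → q_m = 18.1283.
Price p_m = 107 − 0.7·18.1283 = 94.3102; MC(q_m) = 73.1 + 0.47·18.1283 = 81.6203.
Competitive q* = 28.9744, so Δq = 10.8461; wedge = 94.3102 − 81.6203 = 12.6899.
DWL = ½ × 10.8461 × 12.6899 = 68.82.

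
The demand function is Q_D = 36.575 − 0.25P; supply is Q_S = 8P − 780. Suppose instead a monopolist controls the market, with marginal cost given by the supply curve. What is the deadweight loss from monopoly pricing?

69.96

In inverse form: demand P = 146.3 − 4Q, supply P = 97.5 + 0.125Q.
Competitive equilibrium: 146.3 − 4Q = 97.5 + 0.125Q → Q* = 11.8303, P* = 98.9788.
Marginal revenue: MR = 146.3 − 8Q. Set MR = MC: 146.3 − 8Q = 97.5 + 0.125Q → Q_m = 6.0062.
Price P_m = 146.3 − 4·6.0062 = 122.2752; MC(Q_m) = 97.5 + 0.125·6.0062 = 98.2508.
Competitive Q* = 11.8303, so ΔQ = 5.8241; wedge = 122.2752 − 98.2508 = 24.0244.
The triangle = ½ × 5.8241 × 24.0244 = 69.96.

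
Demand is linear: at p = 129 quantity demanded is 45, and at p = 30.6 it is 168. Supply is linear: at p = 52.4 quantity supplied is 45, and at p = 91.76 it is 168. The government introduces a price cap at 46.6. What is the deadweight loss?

4191.79

Demand slope = (30.6 − 129)/(168 − 45) = −0.8, so p = 165 − 0.8q.
Supply slope = (91.76 − 52.4)/(168 − 45) = 0.32, so p = 38 + 0.32q.
Competitive equilibrium: 165 − 0.8q = 38 + 0.32q → q* = 113.3929, p* = 74.2857.
At the ceiling p = 46.6, quantity supplied = (46.6 − 38)/0.32 = 26.875.
Willingness to pay at q' = 26.875: 165 − 0.8·26.875 = 143.5.
Δq = 113.3929 − 26.875 = 86.5179; wedge = 143.5 − 46.6 = 96.9.
Welfare loss = ½ × 86.5179 × 96.9 = 4191.79.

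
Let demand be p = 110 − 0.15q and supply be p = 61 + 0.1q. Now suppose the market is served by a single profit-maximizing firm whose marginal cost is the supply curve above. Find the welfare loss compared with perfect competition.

675.28

Competitive equilibrium: 110 − 0.15q = 61 + 0.1q → q* = 196, p* = 80.6.
Marginal revenue: MR = 110 − 0.3q. Set MR = MC: 110 − 0.3q = 61 + 0.1q → q_m = 122.5.
Price p_m = 110 − 0.15·122.5 = 91.625; MC(q_m) = 61 + 0.1·122.5 = 73.25.
Competitive q* = 196, so Δq = 73.5; wedge = 91.625 − 73.25 = 18.375.
The triangle = ½ × 73.5 × 18.375 = 675.28.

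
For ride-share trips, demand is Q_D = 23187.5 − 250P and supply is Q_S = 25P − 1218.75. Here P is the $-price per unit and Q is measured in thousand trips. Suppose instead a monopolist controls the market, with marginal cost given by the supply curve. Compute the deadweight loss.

$152.78 thousand

In inverse form: demand P = 92.75 − 0.004Q, supply P = 48.75 + 0.04Q.
Competitive equilibrium: 92.75 − 0.004Q = 48.75 + 0.04Q → Q* = 1000, P* = 88.75.
Marginal revenue: MR = 92.75 − 0.008Q. Set MR = MC: 92.75 − 0.008Q = 48.75 + 0.04Q → Q_m = 916.66667.
Price P_m = 92.75 − 0.004·916.66667 = 89.08333; MC(Q_m) = 48.75 + 0.04·916.66667 = 85.41667.
Competitive Q* = 1000, so ΔQ = 83.33333; wedge = 89.08333 − 85.41667 = 3.66666.
DWL = ½ × 83.33333 × 3.66666 = $152.78 thousand.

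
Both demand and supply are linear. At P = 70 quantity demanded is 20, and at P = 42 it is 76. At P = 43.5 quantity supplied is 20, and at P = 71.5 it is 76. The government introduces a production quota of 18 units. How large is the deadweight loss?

Demand slope = (42 − 70)/(76 − 20) = −0.5, so P = 80 − 0.5Q.
Supply slope = (71.5 − 43.5)/(76 − 20) = 0.5, so P = 33.5 + 0.5Q.
Competitive equilibrium: 80 − 0.5Q = 33.5 + 0.5Q → Q* = 46.5, P* = 56.75.
At Q = 18: demand price = 80 − 0.5·18 = 71; supply price = 33.5 + 0.5·18 = 42.5.
ΔQ = 46.5 − 18 = 28.5; wedge = 71 − 42.5 = 28.5.
The triangle = ½ × 28.5 × 28.5 = 406.125.

406.125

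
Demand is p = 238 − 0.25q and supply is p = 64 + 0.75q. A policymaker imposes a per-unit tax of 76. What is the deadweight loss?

Competitive equilibrium: 238 − 0.25q = 64 + 0.75q → q* = 174, p* = 194.5.
With the tax, the buyer price exceeds the seller price by 76: (238 − 0.25q) − (64 + 0.75q) = 76 → q' = 98.
Δq = 174 − 98 = 76; the wedge equals the tax, 76.
DWL = ½ × 76 × 76 = 2888.

2888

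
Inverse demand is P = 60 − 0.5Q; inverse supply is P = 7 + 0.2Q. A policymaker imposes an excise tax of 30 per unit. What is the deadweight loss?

642.86

Competitive equilibrium: 60 − 0.5Q = 7 + 0.2Q → Q* = 75.7143, P* = 22.1429.
With the tax, the buyer price exceeds the seller price by 30: (60 − 0.5Q) − (7 + 0.2Q) = 30 → Q' = 32.8571.
ΔQ = 75.7143 − 32.8571 = 42.8572; the wedge equals the tax, 30.
Deadweight loss = ½ × 42.8572 × 30 = 642.86.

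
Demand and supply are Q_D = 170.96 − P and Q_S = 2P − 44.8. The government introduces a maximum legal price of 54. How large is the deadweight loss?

963.38

In inverse form: demand P = 170.96 − Q, supply P = 22.4 + 0.5Q.
Competitive equilibrium: 170.96 − Q = 22.4 + 0.5Q → Q* = 99.04, P* = 71.92.
At the ceiling P = 54, quantity supplied = (54 − 22.4)/0.5 = 63.2.
Willingness to pay at Q' = 63.2: 170.96 − 1·63.2 = 107.76.
ΔQ = 99.04 − 63.2 = 35.84; wedge = 107.76 − 54 = 53.76.
Welfare loss = ½ × 35.84 × 53.76 = 963.38.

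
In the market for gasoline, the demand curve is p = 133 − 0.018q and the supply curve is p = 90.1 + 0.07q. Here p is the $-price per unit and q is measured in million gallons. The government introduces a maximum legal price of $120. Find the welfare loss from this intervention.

$160.29 million

Competitive equilibrium: 133 − 0.018q = 90.1 + 0.07q → q* = 487.5, p* = 124.225.
At the ceiling p = 120, quantity supplied = (120 − 90.1)/0.07 = 427.1429.
Willingness to pay at q' = 427.1429: 133 − 0.018·427.1429 = 125.3114.
Δq = 487.5 − 427.1429 = 60.3571; wedge = 125.3114 − 120 = 5.3114.
The triangle = ½ × 60.3571 × 5.3114 = $160.29 million.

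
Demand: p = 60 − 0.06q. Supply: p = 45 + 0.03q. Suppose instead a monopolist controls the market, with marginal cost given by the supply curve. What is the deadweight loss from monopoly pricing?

Competitive equilibrium: 60 − 0.06q = 45 + 0.03q → q* = 166.6667, p* = 50.
Marginal revenue: MR = 60 − 0.12q. Set MR = MC: 60 − 0.12q = 45 + 0.03q → q_m = 100.
Price p_m = 60 − 0.06·100 = 54; MC(q_m) = 45 + 0.03·100 = 48.
Competitive q* = 166.6667, so Δq = 66.6667; wedge = 54 − 48 = 6.
The triangle = ½ × 66.6667 × 6 = 200.

200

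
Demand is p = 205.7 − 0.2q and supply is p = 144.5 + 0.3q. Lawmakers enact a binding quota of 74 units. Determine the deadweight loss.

Competitive equilibrium: 205.7 − 0.2q = 144.5 + 0.3q → q* = 122.4, p* = 181.22.
At q = 74: demand price = 205.7 − 0.2·74 = 190.9; supply price = 144.5 + 0.3·74 = 166.7.
Δq = 122.4 − 74 = 48.4; wedge = 190.9 − 166.7 = 24.2.
Deadweight loss = ½ × 48.4 × 24.2 = 585.64.

585.64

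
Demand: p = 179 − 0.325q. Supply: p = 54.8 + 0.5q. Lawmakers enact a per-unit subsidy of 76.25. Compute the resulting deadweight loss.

Competitive equilibrium: 179 − 0.325q = 54.8 + 0.5q → q* = 150.5455, p* = 130.0727.
The subsidy lowers effective supply by 76.25: p = 0.5q − 21.45.
New quantity: 179 − 0.325q = 0.5q − 21.45 → q' = 242.9697.
Overproduction Δq = 242.9697 − 150.5455 = 92.4242; wedge = subsidy = 76.25.
Deadweight loss = ½ × 92.4242 × 76.25 = 3523.67.

3523.67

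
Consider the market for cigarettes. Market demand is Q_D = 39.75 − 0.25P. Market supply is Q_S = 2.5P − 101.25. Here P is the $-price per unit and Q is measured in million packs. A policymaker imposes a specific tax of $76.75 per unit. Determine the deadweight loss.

$669.38 million

In inverse form: demand P = 159 − 4Q, supply P = 40.5 + 0.4Q.
Competitive equilibrium: 159 − 4Q = 40.5 + 0.4Q → Q* = 26.9318, P* = 51.2727.
With the tax, the buyer price exceeds the seller price by 76.75: (159 − 4Q) − (40.5 + 0.4Q) = 76.75 → Q' = 9.4886.
ΔQ = 26.9318 − 9.4886 = 17.4432; the wedge equals the tax, 76.75.
DWL = ½ × 17.4432 × 76.75 = $669.38 million.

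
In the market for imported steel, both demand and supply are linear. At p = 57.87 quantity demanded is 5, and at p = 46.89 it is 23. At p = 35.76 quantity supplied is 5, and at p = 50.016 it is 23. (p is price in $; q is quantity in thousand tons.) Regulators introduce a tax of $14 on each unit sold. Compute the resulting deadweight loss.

$69.90 thousand

Demand slope = (46.89 − 57.87)/(23 − 5) = −0.61, so p = 60.92 − 0.61q.
Supply slope = (50.016 − 35.76)/(23 − 5) = 0.792, so p = 31.8 + 0.792q.
Competitive equilibrium: 60.92 − 0.61q = 31.8 + 0.792q → q* = 20.7703, p* = 48.2501.
With the tax, the buyer price exceeds the seller price by 14: (60.92 − 0.61q) − (31.8 + 0.792q) = 14 → q' = 10.7846.
Δq = 20.7703 − 10.7846 = 9.9857; the wedge equals the tax, 14.
The triangle = ½ × 9.9857 × 14 = $69.90 thousand.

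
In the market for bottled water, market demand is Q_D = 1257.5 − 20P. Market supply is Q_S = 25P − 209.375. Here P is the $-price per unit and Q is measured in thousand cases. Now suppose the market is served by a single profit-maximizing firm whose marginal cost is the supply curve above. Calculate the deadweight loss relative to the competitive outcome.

$2104.77 thousand

In inverse form: demand P = 62.875 − 0.05Q, supply P = 8.375 + 0.04Q.
Competitive equilibrium: 62.875 − 0.05Q = 8.375 + 0.04Q → Q* = 605.5556, P* = 32.5972.
Marginal revenue: MR = 62.875 − 0.1Q. Set MR = MC: 62.875 − 0.1Q = 8.375 + 0.04Q → Q_m = 389.2857.
Price P_m = 62.875 − 0.05·389.2857 = 43.4107; MC(Q_m) = 8.375 + 0.04·389.2857 = 23.9464.
Competitive Q* = 605.5556, so ΔQ = 216.2699; wedge = 43.4107 − 23.9464 = 19.4643.
Welfare loss = ½ × 216.2699 × 19.4643 = $2104.77 thousand.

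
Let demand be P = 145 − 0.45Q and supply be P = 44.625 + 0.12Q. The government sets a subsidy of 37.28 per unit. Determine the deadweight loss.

Competitive equilibrium: 145 − 0.45Q = 44.625 + 0.12Q → Q* = 176.0965, P* = 65.7566.
The subsidy lowers effective supply by 37.28: P = 7.345 + 0.12Q.
New quantity: 145 − 0.45Q = 7.345 + 0.12Q → Q' = 241.5.
Overproduction ΔQ = 241.5 − 176.0965 = 65.4035; wedge = subsidy = 37.28.
Welfare loss = ½ × 65.4035 × 37.28 = 1219.12.

1219.12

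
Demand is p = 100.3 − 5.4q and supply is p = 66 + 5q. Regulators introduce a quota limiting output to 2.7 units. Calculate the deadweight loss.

Competitive equilibrium: 100.3 − 5.4q = 66 + 5q → q* = 3.2981, p* = 82.4904.
At q = 2.7: demand price = 100.3 − 5.4·2.7 = 85.72; supply price = 66 + 5·2.7 = 79.5.
Δq = 3.2981 − 2.7 = 0.5981; wedge = 85.72 − 79.5 = 6.22.
DWL = ½ × 0.5981 × 6.22 = 1.86.

1.86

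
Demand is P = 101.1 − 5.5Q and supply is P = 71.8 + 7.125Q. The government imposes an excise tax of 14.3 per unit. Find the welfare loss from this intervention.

Competitive equilibrium: 101.1 − 5.5Q = 71.8 + 7.125Q → Q* = 2.3208, P* = 88.3356.
With the tax, the buyer price exceeds the seller price by 14.3: (101.1 − 5.5Q) − (71.8 + 7.125Q) = 14.3 → Q' = 1.1881.
ΔQ = 2.3208 − 1.1881 = 1.1327; the wedge equals the tax, 14.3.
The triangle = ½ × 1.1327 × 14.3 = 8.10.

8.10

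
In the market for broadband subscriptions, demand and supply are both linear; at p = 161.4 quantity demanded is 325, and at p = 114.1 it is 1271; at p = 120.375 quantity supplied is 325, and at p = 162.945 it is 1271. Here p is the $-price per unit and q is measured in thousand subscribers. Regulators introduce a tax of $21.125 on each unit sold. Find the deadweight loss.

$2348.77 thousand

Demand slope = (114.1 − 161.4)/(1271 − 325) = −0.05, so p = 177.65 − 0.05q.
Supply slope = (162.945 − 120.375)/(1271 − 325) = 0.045, so p = 105.75 + 0.045q.
Competitive equilibrium: 177.65 − 0.05q = 105.75 + 0.045q → q* = 756.8421, p* = 139.8079.
With the tax, the buyer price exceeds the seller price by 21.125: (177.65 − 0.05q) − (105.75 + 0.045q) = 21.125 → q' = 534.4737.
Δq = 756.8421 − 534.4737 = 222.3684; the wedge equals the tax, 21.125.
Deadweight loss = ½ × 222.3684 × 21.125 = $2348.77 thousand.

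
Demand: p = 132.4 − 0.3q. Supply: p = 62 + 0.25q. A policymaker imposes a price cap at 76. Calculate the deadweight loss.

1425.60

Competitive equilibrium: 132.4 − 0.3q = 62 + 0.25q → q* = 128, p* = 94.
At the ceiling p = 76, quantity supplied = (76 − 62)/0.25 = 56.
Willingness to pay at q' = 56: 132.4 − 0.3·56 = 115.6.
Δq = 128 − 56 = 72; wedge = 115.6 − 76 = 39.6.
Deadweight loss = ½ × 72 × 39.6 = 1425.60.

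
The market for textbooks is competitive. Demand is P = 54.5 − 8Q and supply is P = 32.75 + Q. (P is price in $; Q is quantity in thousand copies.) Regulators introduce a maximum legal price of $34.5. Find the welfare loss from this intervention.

Competitive equilibrium: 54.5 − 8Q = 32.75 + Q → Q* = 2.4167, P* = 35.1667.
At the ceiling P = 34.5, quantity supplied = (34.5 − 32.75)/1 = 1.75.
Willingness to pay at Q' = 1.75: 54.5 − 8·1.75 = 40.5.
ΔQ = 2.4167 − 1.75 = 0.6667; wedge = 40.5 − 34.5 = 6.
DWL = ½ × 0.6667 × 6 = $2 thousand.

$2 thousand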